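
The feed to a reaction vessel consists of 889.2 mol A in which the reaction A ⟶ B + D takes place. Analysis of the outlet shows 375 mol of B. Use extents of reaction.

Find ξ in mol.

For B: n = n₀ + 1ξ → 375 = 0 + 1ξ, giving ξ = 375 mol.
Outlet amounts (n = n₀ + ν ξ):
  A: 889.2 − 1(375) = 514.2
  B: 0 + 1(375) = 375
  D: 0 + 1(375) = 375

ξ = 375 mol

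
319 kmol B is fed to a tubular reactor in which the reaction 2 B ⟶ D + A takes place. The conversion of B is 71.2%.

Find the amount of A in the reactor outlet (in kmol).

114 kmol

B reacted = 0.712 × 319 = 227.1 kmol; ν_B = −2, so ξ = 227.1/2 = 113.6 kmol.
Outlet amounts (n = n₀ + ν ξ):
  B: 319 − 2(113.6) = 91.87
  D: 0 + 1(113.6) = 113.6
  A: 0 + 1(113.6) = 113.6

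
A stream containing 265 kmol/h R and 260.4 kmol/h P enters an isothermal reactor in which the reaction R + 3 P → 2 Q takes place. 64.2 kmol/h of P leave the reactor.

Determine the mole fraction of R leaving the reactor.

0.506

For P: n = n₀ − 3ξ → 64.2 = 260.4 − 3ξ, giving ξ = 65.4 kmol/h.
Outlet amounts (n = n₀ + ν ξ):
  R: 265 − 1(65.4) = 199.6
  P: 260.4 − 3(65.4) = 64.2
  Q: 0 + 2(65.4) = 130.8
Total out = 394.6 kmol/h; y_R = 199.6 / 394.6 = 0.5058.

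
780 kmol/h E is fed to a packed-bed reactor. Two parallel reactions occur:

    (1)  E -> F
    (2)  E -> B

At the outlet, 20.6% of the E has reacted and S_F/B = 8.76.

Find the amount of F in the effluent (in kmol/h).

144 kmol/h

Conversion of E: E consumed = 0.206 × 780 = 160.7 kmol/h = 1ξ₁ + 1ξ₂.
Selectivity: 1ξ₁ / (1ξ₂) = 8.76 → ξ₁ = 8.76 ξ₂.
Substitute: (1·8.76 + 1) ξ₂ = 160.7 → ξ₂ = 16.46 kmol/h, ξ₁ = 144.2 kmol/h.
Outlet amounts (n = n₀ + Σ ν·ξ):
  E: 780 − 1(144.2) − 1(16.46) = 619.3
  F: 0 + 1(144.2) = 144.2
  B: 0 + 1(16.46) = 16.46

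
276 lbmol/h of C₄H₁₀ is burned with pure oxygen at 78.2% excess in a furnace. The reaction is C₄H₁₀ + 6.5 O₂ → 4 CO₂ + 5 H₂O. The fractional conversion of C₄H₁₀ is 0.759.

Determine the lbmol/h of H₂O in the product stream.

Stoichiometric O₂ = 6.5 × 276 = 1794 lbmol/h; O₂ fed = 1794 × 1.782 = 3197 lbmol/h.
Fuel reacted = 0.759 × 276 → ξ = 209.5 lbmol/h.
Outlet (n = n₀ + ν ξ):
  C₄H₁₀: 276 − 1(209.5) = 66.52
  O₂: 3197 − 6.5(209.5) = 1835
  CO₂: 0 + 4(209.5) = 837.9
  H₂O: 0 + 5(209.5) = 1047

1050 lbmol/h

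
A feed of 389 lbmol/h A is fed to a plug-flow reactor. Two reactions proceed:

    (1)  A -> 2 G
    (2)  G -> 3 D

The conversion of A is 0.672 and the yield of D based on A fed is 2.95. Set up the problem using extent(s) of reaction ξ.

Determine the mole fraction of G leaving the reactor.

0.0991

Conversion of A: A consumed = 1ξ₁ = 0.672 × 389 → ξ₁ = 261.4 lbmol/h.
Yield of D: 3ξ₂ / 389 = 2.95 → ξ₂ = 382.5 lbmol/h.
Outlet amounts (n = n₀ + Σ ν·ξ):
  A: 389 − 1(261.4) = 127.6
  G: 0 + 2(261.4) − 1(382.5) = 140.3
  D: 0 + 3(382.5) = 1148
Total out = 1415 lbmol/h; y_G = 140.3 / 1415 = 0.09912.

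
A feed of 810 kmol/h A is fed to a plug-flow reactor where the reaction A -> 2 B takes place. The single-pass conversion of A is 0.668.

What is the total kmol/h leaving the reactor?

A reacted = 0.668 × 810 = 541.1 kmol/h; ν_A = −1, so ξ = 541.1/1 = 541.1 kmol/h.
Outlet amounts (n = n₀ + ν ξ):
  A: 810 − 1(541.1) = 268.9
  B: 0 + 2(541.1) = 1082
Total out = 268.9 + 1082 = 1351 kmol/h.

1350 kmol/h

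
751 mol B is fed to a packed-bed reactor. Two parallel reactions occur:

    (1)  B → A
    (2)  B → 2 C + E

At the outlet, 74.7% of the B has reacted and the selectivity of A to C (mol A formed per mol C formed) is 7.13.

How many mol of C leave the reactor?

Conversion of B: B consumed = 0.747 × 751 = 561 mol = 1ξ₁ + 1ξ₂.
Selectivity: 1ξ₁ / (2ξ₂) = 7.13 → ξ₁ = 14.26 ξ₂.
Substitute: (1·14.26 + 1) ξ₂ = 561 → ξ₂ = 36.76 mol, ξ₁ = 524.2 mol.
Outlet amounts (n = n₀ + Σ ν·ξ):
  B: 751 − 1(524.2) − 1(36.76) = 190
  A: 0 + 1(524.2) = 524.2
  C: 0 + 2(36.76) = 73.53
  E: 0 + 1(36.76) = 36.76

73.5 mol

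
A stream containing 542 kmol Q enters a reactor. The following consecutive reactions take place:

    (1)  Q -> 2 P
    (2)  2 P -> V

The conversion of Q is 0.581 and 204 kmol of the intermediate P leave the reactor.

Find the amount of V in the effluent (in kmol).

Conversion of Q: Q consumed = 1ξ₁ = 0.581 × 542 → ξ₁ = 314.9 kmol.
P balance: n_P = 0 + 2ξ₁ − 2ξ₂ = 204 → ξ₂ = (2·314.9 − 204)/2 = 212.9 kmol.
Outlet amounts (n = n₀ + Σ ν·ξ):
  Q: 542 − 1(314.9) = 227.1
  P: 0 + 2(314.9) − 2(212.9) = 204
  V: 0 + 1(212.9) = 212.9

213 kmol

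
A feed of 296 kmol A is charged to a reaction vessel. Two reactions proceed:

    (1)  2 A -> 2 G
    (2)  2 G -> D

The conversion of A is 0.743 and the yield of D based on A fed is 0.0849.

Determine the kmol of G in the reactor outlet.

Conversion of A: A consumed = 2ξ₁ = 0.743 × 296 → ξ₁ = 110 kmol.
Yield of D: 1ξ₂ / 296 = 0.0849 → ξ₂ = 25.13 kmol.
Outlet amounts (n = n₀ + Σ ν·ξ):
  A: 296 − 2(110) = 76.07
  G: 0 + 2(110) − 2(25.13) = 169.7
  D: 0 + 1(25.13) = 25.13

170 kmol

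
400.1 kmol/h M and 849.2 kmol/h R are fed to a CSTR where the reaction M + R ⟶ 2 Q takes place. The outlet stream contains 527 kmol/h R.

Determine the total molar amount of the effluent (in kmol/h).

1250 kmol/h

For R: n = n₀ − 1ξ → 527 = 849.2 − 1ξ, giving ξ = 322.2 kmol/h.
Outlet amounts (n = n₀ + ν ξ):
  M: 400.1 − 1(322.2) = 77.9
  R: 849.2 − 1(322.2) = 527
  Q: 0 + 2(322.2) = 644.4
Total out = 77.9 + 527 + 644.4 = 1249 kmol/h.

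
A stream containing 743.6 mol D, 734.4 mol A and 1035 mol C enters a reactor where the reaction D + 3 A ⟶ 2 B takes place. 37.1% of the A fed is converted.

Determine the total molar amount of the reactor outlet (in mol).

A reacted = 0.371 × 734.4 = 272.5 mol; ν_A = −3, so ξ = 272.5/3 = 90.82 mol.
Outlet amounts (n = n₀ + ν ξ):
  D: 743.6 − 1(90.82) = 652.8
  A: 734.4 − 3(90.82) = 461.9
  B: 0 + 2(90.82) = 181.6
  C: 1035 (inert)
Total out = 652.8 + 461.9 + 181.6 + 1035 = 2331 mol.

2330 mol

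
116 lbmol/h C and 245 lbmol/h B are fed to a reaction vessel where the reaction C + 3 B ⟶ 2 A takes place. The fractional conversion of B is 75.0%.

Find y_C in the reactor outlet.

0.23

B reacted = 0.75 × 245 = 183.8 lbmol/h; ν_B = −3, so ξ = 183.8/3 = 61.25 lbmol/h.
Outlet amounts (n = n₀ + ν ξ):
  C: 116 − 1(61.25) = 54.75
  B: 245 − 3(61.25) = 61.25
  A: 0 + 2(61.25) = 122.5
Total out = 238.5 lbmol/h; y_C = 54.75 / 238.5 = 0.2296.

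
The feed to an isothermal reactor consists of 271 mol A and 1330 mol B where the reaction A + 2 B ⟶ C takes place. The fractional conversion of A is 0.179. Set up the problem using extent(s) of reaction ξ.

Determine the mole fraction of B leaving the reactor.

0.82

A reacted = 0.179 × 271 = 48.51 mol; ν_A = −1, so ξ = 48.51/1 = 48.51 mol.
Outlet amounts (n = n₀ + ν ξ):
  A: 271 − 1(48.51) = 222.5
  B: 1330 − 2(48.51) = 1233
  C: 0 + 1(48.51) = 48.51
Total out = 1504 mol; y_B = 1233 / 1504 = 0.8198.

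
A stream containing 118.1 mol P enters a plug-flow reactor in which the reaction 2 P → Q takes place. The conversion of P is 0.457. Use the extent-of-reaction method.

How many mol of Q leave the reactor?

27 mol

P reacted = 0.457 × 118.1 = 53.97 mol; ν_P = −2, so ξ = 53.97/2 = 26.99 mol.
Outlet amounts (n = n₀ + ν ξ):
  P: 118.1 − 2(26.99) = 64.13
  Q: 0 + 1(26.99) = 26.99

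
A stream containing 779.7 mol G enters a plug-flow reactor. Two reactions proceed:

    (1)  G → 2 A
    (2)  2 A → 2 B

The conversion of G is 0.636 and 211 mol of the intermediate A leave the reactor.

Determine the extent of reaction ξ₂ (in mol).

Conversion of G: G consumed = 1ξ₁ = 0.636 × 779.7 → ξ₁ = 495.9 mol.
A balance: n_A = 0 + 2ξ₁ − 2ξ₂ = 211 → ξ₂ = (2·495.9 − 211)/2 = 390.4 mol.
Outlet amounts (n = n₀ + Σ ν·ξ):
  G: 779.7 − 1(495.9) = 283.8
  A: 0 + 2(495.9) − 2(390.4) = 211
  B: 0 + 2(390.4) = 780.8

ξ₂ = 390 mol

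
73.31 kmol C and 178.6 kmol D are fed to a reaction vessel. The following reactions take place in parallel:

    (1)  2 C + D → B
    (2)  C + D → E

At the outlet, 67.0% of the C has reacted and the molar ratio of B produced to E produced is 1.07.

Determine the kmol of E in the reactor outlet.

Conversion of C: C consumed = 0.67 × 73.31 = 49.12 kmol = 2ξ₁ + 1ξ₂.
Selectivity: 1ξ₁ / (1ξ₂) = 1.07 → ξ₁ = 1.07 ξ₂.
Substitute: (2·1.07 + 1) ξ₂ = 49.12 → ξ₂ = 15.64 kmol, ξ₁ = 16.74 kmol.
Outlet amounts (n = n₀ + Σ ν·ξ):
  C: 73.31 − 2(16.74) − 1(15.64) = 24.19
  D: 178.6 − 1(16.74) − 1(15.64) = 146.2
  B: 0 + 1(16.74) = 16.74
  E: 0 + 1(15.64) = 15.64

15.6 kmol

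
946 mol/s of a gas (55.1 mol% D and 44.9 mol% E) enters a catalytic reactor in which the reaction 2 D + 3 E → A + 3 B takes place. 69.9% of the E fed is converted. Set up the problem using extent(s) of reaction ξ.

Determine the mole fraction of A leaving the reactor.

0.117

E reacted = 0.699 × 424.8 = 296.9 mol/s; ν_E = −3, so ξ = 296.9/3 = 98.97 mol/s.
Outlet amounts (n = n₀ + ν ξ):
  D: 521.2 − 2(98.97) = 323.3
  E: 424.8 − 3(98.97) = 127.9
  A: 0 + 1(98.97) = 98.97
  B: 0 + 3(98.97) = 296.9
Total out = 847 mol/s; y_A = 98.97 / 847 = 0.1168.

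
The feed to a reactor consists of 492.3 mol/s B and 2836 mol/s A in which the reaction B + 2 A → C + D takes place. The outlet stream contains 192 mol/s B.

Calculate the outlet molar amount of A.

2240 mol/s

For B: n = n₀ − 1ξ → 192 = 492.3 − 1ξ, giving ξ = 300.3 mol/s.
Outlet amounts (n = n₀ + ν ξ):
  B: 492.3 − 1(300.3) = 192
  A: 2836 − 2(300.3) = 2235
  C: 0 + 1(300.3) = 300.3
  D: 0 + 1(300.3) = 300.3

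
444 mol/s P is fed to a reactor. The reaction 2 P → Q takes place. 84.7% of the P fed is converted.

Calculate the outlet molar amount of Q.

188 mol/s

P reacted = 0.847 × 444 = 376.1 mol/s; ν_P = −2, so ξ = 376.1/2 = 188 mol/s.
Outlet amounts (n = n₀ + ν ξ):
  P: 444 − 2(188) = 67.93
  Q: 0 + 1(188) = 188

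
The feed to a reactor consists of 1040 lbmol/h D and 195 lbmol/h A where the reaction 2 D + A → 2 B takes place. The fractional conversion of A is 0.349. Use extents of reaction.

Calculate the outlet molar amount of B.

136 lbmol/h

A reacted = 0.349 × 195 = 68.05 lbmol/h; ν_A = −1, so ξ = 68.05/1 = 68.05 lbmol/h.
Outlet amounts (n = n₀ + ν ξ):
  D: 1040 − 2(68.05) = 903.9
  A: 195 − 1(68.05) = 126.9
  B: 0 + 2(68.05) = 136.1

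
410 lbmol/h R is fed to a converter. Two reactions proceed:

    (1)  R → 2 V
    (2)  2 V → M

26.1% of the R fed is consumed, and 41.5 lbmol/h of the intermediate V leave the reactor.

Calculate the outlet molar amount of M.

86.3 lbmol/h

Conversion of R: R consumed = 1ξ₁ = 0.261 × 410 → ξ₁ = 107 lbmol/h.
V balance: n_V = 0 + 2ξ₁ − 2ξ₂ = 41.5 → ξ₂ = (2·107 − 41.5)/2 = 86.26 lbmol/h.
Outlet amounts (n = n₀ + Σ ν·ξ):
  R: 410 − 1(107) = 303
  V: 0 + 2(107) − 2(86.26) = 41.5
  M: 0 + 1(86.26) = 86.26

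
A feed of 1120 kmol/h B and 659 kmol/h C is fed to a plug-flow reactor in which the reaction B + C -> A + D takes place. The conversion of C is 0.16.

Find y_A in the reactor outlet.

C reacted = 0.16 × 659 = 105.4 kmol/h; ν_C = −1, so ξ = 105.4/1 = 105.4 kmol/h.
Outlet amounts (n = n₀ + ν ξ):
  B: 1120 − 1(105.4) = 1015
  C: 659 − 1(105.4) = 553.6
  A: 0 + 1(105.4) = 105.4
  D: 0 + 1(105.4) = 105.4
Total out = 1779 kmol/h; y_A = 105.4 / 1779 = 0.05927.

0.0593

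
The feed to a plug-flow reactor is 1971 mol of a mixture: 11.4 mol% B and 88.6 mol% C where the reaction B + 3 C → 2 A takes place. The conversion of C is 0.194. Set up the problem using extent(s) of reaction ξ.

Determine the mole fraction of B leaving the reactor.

0.064

C reacted = 0.194 × 1746 = 338.8 mol; ν_C = −3, so ξ = 338.8/3 = 112.9 mol.
Outlet amounts (n = n₀ + ν ξ):
  B: 224.7 − 1(112.9) = 111.8
  C: 1746 − 3(112.9) = 1408
  A: 0 + 2(112.9) = 225.9
Total out = 1745 mol; y_B = 111.8 / 1745 = 0.06404.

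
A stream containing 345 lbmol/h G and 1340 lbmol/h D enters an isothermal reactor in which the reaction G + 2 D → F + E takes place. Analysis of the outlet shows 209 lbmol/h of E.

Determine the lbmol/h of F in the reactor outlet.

209 lbmol/h

For E: n = n₀ + 1ξ → 209 = 0 + 1ξ, giving ξ = 209 lbmol/h.
Outlet amounts (n = n₀ + ν ξ):
  G: 345 − 1(209) = 136
  D: 1340 − 2(209) = 922
  F: 0 + 1(209) = 209
  E: 0 + 1(209) = 209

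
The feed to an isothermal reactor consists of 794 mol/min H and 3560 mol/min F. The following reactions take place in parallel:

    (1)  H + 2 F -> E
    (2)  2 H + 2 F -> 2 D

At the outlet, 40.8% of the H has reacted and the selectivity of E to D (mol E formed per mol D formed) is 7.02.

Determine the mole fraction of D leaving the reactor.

Conversion of H: H consumed = 0.408 × 794 = 324 mol/min = 1ξ₁ + 2ξ₂.
Selectivity: 1ξ₁ / (2ξ₂) = 7.02 → ξ₁ = 14.04 ξ₂.
Substitute: (1·14.04 + 2) ξ₂ = 324 → ξ₂ = 20.2 mol/min, ξ₁ = 283.6 mol/min.
Outlet amounts (n = n₀ + Σ ν·ξ):
  H: 794 − 1(283.6) − 2(20.2) = 470
  F: 3560 − 2(283.6) − 2(20.2) = 2952
  E: 0 + 1(283.6) = 283.6
  D: 0 + 2(20.2) = 40.39
Total out = 3746 mol/min; y_D = 40.39 / 3746 = 0.01078.

0.0108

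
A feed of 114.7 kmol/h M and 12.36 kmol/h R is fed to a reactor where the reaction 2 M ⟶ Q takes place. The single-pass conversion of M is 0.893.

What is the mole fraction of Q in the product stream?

0.675

M reacted = 0.893 × 114.7 = 102.4 kmol/h; ν_M = −2, so ξ = 102.4/2 = 51.21 kmol/h.
Outlet amounts (n = n₀ + ν ξ):
  M: 114.7 − 2(51.21) = 12.27
  Q: 0 + 1(51.21) = 51.21
  R: 12.36 (inert)
Total out = 75.85 kmol/h; y_Q = 51.21 / 75.85 = 0.6752.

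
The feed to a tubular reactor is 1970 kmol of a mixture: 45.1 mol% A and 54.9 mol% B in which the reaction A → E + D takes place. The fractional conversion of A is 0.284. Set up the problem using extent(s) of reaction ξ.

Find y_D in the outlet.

A reacted = 0.284 × 888.5 = 252.3 kmol; ν_A = −1, so ξ = 252.3/1 = 252.3 kmol.
Outlet amounts (n = n₀ + ν ξ):
  A: 888.5 − 1(252.3) = 636.1
  E: 0 + 1(252.3) = 252.3
  D: 0 + 1(252.3) = 252.3
  B: 1082 (inert)
Total out = 2222 kmol; y_D = 252.3 / 2222 = 0.1135.

0.114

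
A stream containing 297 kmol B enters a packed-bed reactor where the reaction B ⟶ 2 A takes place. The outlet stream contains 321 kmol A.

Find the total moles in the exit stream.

458 kmol

For A: n = n₀ + 2ξ → 321 = 0 + 2ξ, giving ξ = 160.5 kmol.
Outlet amounts (n = n₀ + ν ξ):
  B: 297 − 1(160.5) = 136.5
  A: 0 + 2(160.5) = 321
Total out = 136.5 + 321 = 457.5 kmol.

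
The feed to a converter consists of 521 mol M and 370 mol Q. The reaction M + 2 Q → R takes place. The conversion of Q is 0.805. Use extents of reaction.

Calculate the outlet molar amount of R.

149 mol

Q reacted = 0.805 × 370 = 297.9 mol; ν_Q = −2, so ξ = 297.9/2 = 148.9 mol.
Outlet amounts (n = n₀ + ν ξ):
  M: 521 − 1(148.9) = 372.1
  Q: 370 − 2(148.9) = 72.15
  R: 0 + 1(148.9) = 148.9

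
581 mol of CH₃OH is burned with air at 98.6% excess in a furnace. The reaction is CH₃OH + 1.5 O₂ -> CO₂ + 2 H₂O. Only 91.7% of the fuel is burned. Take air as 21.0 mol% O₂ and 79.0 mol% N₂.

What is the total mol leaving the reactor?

9090 mol

Stoichiometric O₂ = 1.5 × 581 = 871.5 mol; O₂ fed = 871.5 × 1.986 = 1731 mol.
N₂ fed = 1731 × 79/21 = 6511 mol.
Fuel reacted = 0.917 × 581 → ξ = 532.8 mol.
Outlet (n = n₀ + ν ξ):
  CH₃OH: 581 − 1(532.8) = 48.22
  O₂: 1731 − 1.5(532.8) = 931.6
  N₂: 6511 (inert)
  CO₂: 0 + 1(532.8) = 532.8
  H₂O: 0 + 2(532.8) = 1066
Total out = 48.22 + 931.6 + 6511 + 532.8 + 1066 = 9089 mol.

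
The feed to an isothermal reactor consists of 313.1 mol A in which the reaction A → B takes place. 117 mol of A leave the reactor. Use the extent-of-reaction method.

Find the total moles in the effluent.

313 mol

For A: n = n₀ − 1ξ → 117 = 313.1 − 1ξ, giving ξ = 196.1 mol.
Outlet amounts (n = n₀ + ν ξ):
  A: 313.1 − 1(196.1) = 117
  B: 0 + 1(196.1) = 196.1
Total out = 117 + 196.1 = 313.1 mol.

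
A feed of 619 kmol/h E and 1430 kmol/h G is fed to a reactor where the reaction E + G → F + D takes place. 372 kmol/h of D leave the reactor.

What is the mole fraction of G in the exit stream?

0.516

For D: n = n₀ + 1ξ → 372 = 0 + 1ξ, giving ξ = 372 kmol/h.
Outlet amounts (n = n₀ + ν ξ):
  E: 619 − 1(372) = 247
  G: 1430 − 1(372) = 1058
  F: 0 + 1(372) = 372
  D: 0 + 1(372) = 372
Total out = 2049 kmol/h; y_G = 1058 / 2049 = 0.5163.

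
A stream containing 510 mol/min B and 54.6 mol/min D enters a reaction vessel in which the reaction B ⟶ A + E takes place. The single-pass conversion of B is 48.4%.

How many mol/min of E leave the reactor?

247 mol/min

B reacted = 0.484 × 510 = 246.8 mol/min; ν_B = −1, so ξ = 246.8/1 = 246.8 mol/min.
Outlet amounts (n = n₀ + ν ξ):
  B: 510 − 1(246.8) = 263.2
  A: 0 + 1(246.8) = 246.8
  E: 0 + 1(246.8) = 246.8
  D: 54.6 (inert)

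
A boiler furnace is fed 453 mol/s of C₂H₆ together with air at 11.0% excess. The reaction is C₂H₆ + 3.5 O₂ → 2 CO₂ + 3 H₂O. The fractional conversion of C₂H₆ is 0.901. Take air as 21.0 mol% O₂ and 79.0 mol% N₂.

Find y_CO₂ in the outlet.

Stoichiometric O₂ = 3.5 × 453 = 1586 mol/s; O₂ fed = 1586 × 1.110 = 1760 mol/s.
N₂ fed = 1760 × 79/21 = 6621 mol/s.
Fuel reacted = 0.901 × 453 → ξ = 408.2 mol/s.
Outlet (n = n₀ + ν ξ):
  C₂H₆: 453 − 1(408.2) = 44.85
  O₂: 1760 − 3.5(408.2) = 331.4
  N₂: 6621 (inert)
  CO₂: 0 + 2(408.2) = 816.3
  H₂O: 0 + 3(408.2) = 1224
Total out = 9038 mol/s; y_CO₂ = 816.3 / 9038 = 0.09032.

0.0903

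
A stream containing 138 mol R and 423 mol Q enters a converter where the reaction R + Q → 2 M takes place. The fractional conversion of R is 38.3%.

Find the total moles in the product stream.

R reacted = 0.383 × 138 = 52.85 mol; ν_R = −1, so ξ = 52.85/1 = 52.85 mol.
Outlet amounts (n = n₀ + ν ξ):
  R: 138 − 1(52.85) = 85.15
  Q: 423 − 1(52.85) = 370.1
  M: 0 + 2(52.85) = 105.7
Total out = 85.15 + 370.1 + 105.7 = 561 mol.

561 mol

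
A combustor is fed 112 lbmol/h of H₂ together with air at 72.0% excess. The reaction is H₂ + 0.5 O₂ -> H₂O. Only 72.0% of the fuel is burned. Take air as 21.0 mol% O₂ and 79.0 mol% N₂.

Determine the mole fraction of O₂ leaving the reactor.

Stoichiometric O₂ = 0.5 × 112 = 56 lbmol/h; O₂ fed = 56 × 1.720 = 96.32 lbmol/h.
N₂ fed = 96.32 × 79/21 = 362.3 lbmol/h.
Fuel reacted = 0.72 × 112 → ξ = 80.64 lbmol/h.
Outlet (n = n₀ + ν ξ):
  H₂: 112 − 1(80.64) = 31.36
  O₂: 96.32 − 0.5(80.64) = 56
  N₂: 362.3 (inert)
  H₂O: 0 + 1(80.64) = 80.64
Total out = 530.3 lbmol/h; y_O₂ = 56 / 530.3 = 0.1056.

0.106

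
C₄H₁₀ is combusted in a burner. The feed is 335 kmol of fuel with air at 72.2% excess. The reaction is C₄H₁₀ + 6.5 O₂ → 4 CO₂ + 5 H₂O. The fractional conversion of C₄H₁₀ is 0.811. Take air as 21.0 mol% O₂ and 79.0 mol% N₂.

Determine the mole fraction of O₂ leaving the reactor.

0.107

Stoichiometric O₂ = 6.5 × 335 = 2178 kmol; O₂ fed = 2178 × 1.722 = 3750 kmol.
N₂ fed = 3750 × 79/21 = 14110 kmol.
Fuel reacted = 0.811 × 335 → ξ = 271.7 kmol.
Outlet (n = n₀ + ν ξ):
  C₄H₁₀: 335 − 1(271.7) = 63.31
  O₂: 3750 − 6.5(271.7) = 1984
  N₂: 14110 (inert)
  CO₂: 0 + 4(271.7) = 1087
  H₂O: 0 + 5(271.7) = 1358
Total out = 18600 kmol; y_O₂ = 1984 / 18600 = 0.1067.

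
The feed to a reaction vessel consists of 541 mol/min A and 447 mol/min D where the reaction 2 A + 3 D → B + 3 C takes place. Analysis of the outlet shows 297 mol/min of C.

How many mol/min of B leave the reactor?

For C: n = n₀ + 3ξ → 297 = 0 + 3ξ, giving ξ = 99 mol/min.
Outlet amounts (n = n₀ + ν ξ):
  A: 541 − 2(99) = 343
  D: 447 − 3(99) = 150
  B: 0 + 1(99) = 99
  C: 0 + 3(99) = 297

99 mol/min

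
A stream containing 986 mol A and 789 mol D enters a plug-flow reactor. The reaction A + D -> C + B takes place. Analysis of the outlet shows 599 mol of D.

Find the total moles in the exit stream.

1780 mol

For D: n = n₀ − 1ξ → 599 = 789 − 1ξ, giving ξ = 190 mol.
Outlet amounts (n = n₀ + ν ξ):
  A: 986 − 1(190) = 796
  D: 789 − 1(190) = 599
  C: 0 + 1(190) = 190
  B: 0 + 1(190) = 190
Total out = 796 + 599 + 190 + 190 = 1775 mol.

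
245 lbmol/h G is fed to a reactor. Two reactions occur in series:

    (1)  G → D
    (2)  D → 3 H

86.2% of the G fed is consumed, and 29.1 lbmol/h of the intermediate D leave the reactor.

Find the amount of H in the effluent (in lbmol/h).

Conversion of G: G consumed = 1ξ₁ = 0.862 × 245 → ξ₁ = 211.2 lbmol/h.
D balance: n_D = 0 + 1ξ₁ − 1ξ₂ = 29.1 → ξ₂ = (1·211.2 − 29.1)/1 = 182.1 lbmol/h.
Outlet amounts (n = n₀ + Σ ν·ξ):
  G: 245 − 1(211.2) = 33.81
  D: 0 + 1(211.2) − 1(182.1) = 29.1
  H: 0 + 3(182.1) = 546.3

546 lbmol/h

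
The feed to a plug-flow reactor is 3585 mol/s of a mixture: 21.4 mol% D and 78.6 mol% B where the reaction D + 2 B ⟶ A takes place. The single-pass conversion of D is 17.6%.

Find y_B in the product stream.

D reacted = 0.176 × 767.2 = 135 mol/s; ν_D = −1, so ξ = 135/1 = 135 mol/s.
Outlet amounts (n = n₀ + ν ξ):
  D: 767.2 − 1(135) = 632.2
  B: 2818 − 2(135) = 2548
  A: 0 + 1(135) = 135
Total out = 3315 mol/s; y_B = 2548 / 3315 = 0.7686.

0.769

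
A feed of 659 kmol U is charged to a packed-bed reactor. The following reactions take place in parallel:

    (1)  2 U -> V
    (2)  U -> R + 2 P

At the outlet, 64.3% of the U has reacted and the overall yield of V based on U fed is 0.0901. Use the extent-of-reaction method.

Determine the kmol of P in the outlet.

610 kmol

Yield of V: 1ξ₁ / 659 = 0.0901 → ξ₁ = 59.38 kmol.
Conversion of U: 2ξ₁ + 1ξ₂ = 0.643 × 659 = 423.7 → ξ₂ = 305 kmol.
Outlet amounts (n = n₀ + Σ ν·ξ):
  U: 659 − 2(59.38) − 1(305) = 235.3
  V: 0 + 1(59.38) = 59.38
  R: 0 + 1(305) = 305
  P: 0 + 2(305) = 610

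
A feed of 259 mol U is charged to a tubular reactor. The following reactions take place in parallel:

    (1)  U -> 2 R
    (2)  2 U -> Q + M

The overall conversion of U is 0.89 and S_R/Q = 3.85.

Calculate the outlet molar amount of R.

Conversion of U: U consumed = 0.89 × 259 = 230.5 mol = 1ξ₁ + 2ξ₂.
Selectivity: 2ξ₁ / (1ξ₂) = 3.85 → ξ₁ = 1.925 ξ₂.
Substitute: (1·1.925 + 2) ξ₂ = 230.5 → ξ₂ = 58.73 mol, ξ₁ = 113.1 mol.
Outlet amounts (n = n₀ + Σ ν·ξ):
  U: 259 − 1(113.1) − 2(58.73) = 28.49
  R: 0 + 2(113.1) = 226.1
  Q: 0 + 1(58.73) = 58.73
  M: 0 + 1(58.73) = 58.73

226 mol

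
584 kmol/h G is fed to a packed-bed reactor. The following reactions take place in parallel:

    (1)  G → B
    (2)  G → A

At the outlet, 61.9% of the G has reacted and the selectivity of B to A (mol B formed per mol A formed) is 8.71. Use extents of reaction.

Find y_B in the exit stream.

0.555

Conversion of G: G consumed = 0.619 × 584 = 361.5 kmol/h = 1ξ₁ + 1ξ₂.
Selectivity: 1ξ₁ / (1ξ₂) = 8.71 → ξ₁ = 8.71 ξ₂.
Substitute: (1·8.71 + 1) ξ₂ = 361.5 → ξ₂ = 37.23 kmol/h, ξ₁ = 324.3 kmol/h.
Outlet amounts (n = n₀ + Σ ν·ξ):
  G: 584 − 1(324.3) − 1(37.23) = 222.5
  B: 0 + 1(324.3) = 324.3
  A: 0 + 1(37.23) = 37.23
Total out = 584 kmol/h; y_B = 324.3 / 584 = 0.5553.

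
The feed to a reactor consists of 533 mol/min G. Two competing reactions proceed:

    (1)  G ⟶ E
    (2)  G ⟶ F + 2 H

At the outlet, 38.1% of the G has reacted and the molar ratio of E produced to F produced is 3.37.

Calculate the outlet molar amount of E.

Conversion of G: G consumed = 0.381 × 533 = 203.1 mol/min = 1ξ₁ + 1ξ₂.
Selectivity: 1ξ₁ / (1ξ₂) = 3.37 → ξ₁ = 3.37 ξ₂.
Substitute: (1·3.37 + 1) ξ₂ = 203.1 → ξ₂ = 46.47 mol/min, ξ₁ = 156.6 mol/min.
Outlet amounts (n = n₀ + Σ ν·ξ):
  G: 533 − 1(156.6) − 1(46.47) = 329.9
  E: 0 + 1(156.6) = 156.6
  F: 0 + 1(46.47) = 46.47
  H: 0 + 2(46.47) = 92.94

157 mol/min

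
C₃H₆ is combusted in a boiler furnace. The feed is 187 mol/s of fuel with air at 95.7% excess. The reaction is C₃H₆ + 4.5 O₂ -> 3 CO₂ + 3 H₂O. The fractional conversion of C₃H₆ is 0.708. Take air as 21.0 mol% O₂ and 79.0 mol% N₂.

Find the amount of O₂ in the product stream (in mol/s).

Stoichiometric O₂ = 4.5 × 187 = 841.5 mol/s; O₂ fed = 841.5 × 1.957 = 1647 mol/s.
N₂ fed = 1647 × 79/21 = 6195 mol/s.
Fuel reacted = 0.708 × 187 → ξ = 132.4 mol/s.
Outlet (n = n₀ + ν ξ):
  C₃H₆: 187 − 1(132.4) = 54.6
  O₂: 1647 − 4.5(132.4) = 1051
  N₂: 6195 (inert)
  CO₂: 0 + 3(132.4) = 397.2
  H₂O: 0 + 3(132.4) = 397.2

1050 mol/s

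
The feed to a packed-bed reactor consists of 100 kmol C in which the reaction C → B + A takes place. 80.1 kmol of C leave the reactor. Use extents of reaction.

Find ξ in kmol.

ξ = 19.9 kmol

For C: n = n₀ − 1ξ → 80.1 = 100 − 1ξ, giving ξ = 19.9 kmol.
Outlet amounts (n = n₀ + ν ξ):
  C: 100 − 1(19.9) = 80.1
  B: 0 + 1(19.9) = 19.9
  A: 0 + 1(19.9) = 19.9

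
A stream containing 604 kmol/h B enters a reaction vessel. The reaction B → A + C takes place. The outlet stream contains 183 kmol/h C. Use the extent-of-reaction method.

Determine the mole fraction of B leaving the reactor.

For C: n = n₀ + 1ξ → 183 = 0 + 1ξ, giving ξ = 183 kmol/h.
Outlet amounts (n = n₀ + ν ξ):
  B: 604 − 1(183) = 421
  A: 0 + 1(183) = 183
  C: 0 + 1(183) = 183
Total out = 787 kmol/h; y_B = 421 / 787 = 0.5349.

0.535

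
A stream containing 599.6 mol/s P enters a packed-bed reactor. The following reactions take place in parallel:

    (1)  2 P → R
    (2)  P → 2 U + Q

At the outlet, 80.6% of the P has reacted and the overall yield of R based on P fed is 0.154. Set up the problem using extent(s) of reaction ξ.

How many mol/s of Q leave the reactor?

299 mol/s

Yield of R: 1ξ₁ / 599.6 = 0.154 → ξ₁ = 92.34 mol/s.
Conversion of P: 2ξ₁ + 1ξ₂ = 0.806 × 599.6 = 483.3 → ξ₂ = 298.6 mol/s.
Outlet amounts (n = n₀ + Σ ν·ξ):
  P: 599.6 − 2(92.34) − 1(298.6) = 116.3
  R: 0 + 1(92.34) = 92.34
  U: 0 + 2(298.6) = 597.2
  Q: 0 + 1(298.6) = 298.6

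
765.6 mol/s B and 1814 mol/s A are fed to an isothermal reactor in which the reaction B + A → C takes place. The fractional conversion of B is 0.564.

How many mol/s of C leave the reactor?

B reacted = 0.564 × 765.6 = 431.8 mol/s; ν_B = −1, so ξ = 431.8/1 = 431.8 mol/s.
Outlet amounts (n = n₀ + ν ξ):
  B: 765.6 − 1(431.8) = 333.8
  A: 1814 − 1(431.8) = 1382
  C: 0 + 1(431.8) = 431.8

432 mol/s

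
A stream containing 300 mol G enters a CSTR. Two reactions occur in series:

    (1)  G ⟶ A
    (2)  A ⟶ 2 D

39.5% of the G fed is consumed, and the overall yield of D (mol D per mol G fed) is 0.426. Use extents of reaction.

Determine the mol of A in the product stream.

54.6 mol

Conversion of G: G consumed = 1ξ₁ = 0.395 × 300 → ξ₁ = 118.5 mol.
Yield of D: 2ξ₂ / 300 = 0.426 → ξ₂ = 63.9 mol.
Outlet amounts (n = n₀ + Σ ν·ξ):
  G: 300 − 1(118.5) = 181.5
  A: 0 + 1(118.5) − 1(63.9) = 54.6
  D: 0 + 2(63.9) = 127.8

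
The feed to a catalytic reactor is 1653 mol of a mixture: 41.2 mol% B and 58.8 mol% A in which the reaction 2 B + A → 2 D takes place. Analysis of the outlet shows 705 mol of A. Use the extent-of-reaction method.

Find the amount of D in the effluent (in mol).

For A: n = n₀ − 1ξ → 705 = 972 − 1ξ, giving ξ = 267 mol.
Outlet amounts (n = n₀ + ν ξ):
  B: 681 − 2(267) = 147.1
  A: 972 − 1(267) = 705
  D: 0 + 2(267) = 533.9

534 mol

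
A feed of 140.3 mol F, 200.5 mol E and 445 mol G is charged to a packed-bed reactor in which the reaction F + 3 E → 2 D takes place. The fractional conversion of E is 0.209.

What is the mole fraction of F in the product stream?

E reacted = 0.209 × 200.5 = 41.9 mol; ν_E = −3, so ξ = 41.9/3 = 13.97 mol.
Outlet amounts (n = n₀ + ν ξ):
  F: 140.3 − 1(13.97) = 126.3
  E: 200.5 − 3(13.97) = 158.6
  D: 0 + 2(13.97) = 27.94
  G: 445 (inert)
Total out = 757.9 mol; y_F = 126.3 / 757.9 = 0.1667.

0.167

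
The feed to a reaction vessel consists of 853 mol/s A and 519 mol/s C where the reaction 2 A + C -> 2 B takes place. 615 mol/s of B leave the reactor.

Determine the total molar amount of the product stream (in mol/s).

For B: n = n₀ + 2ξ → 615 = 0 + 2ξ, giving ξ = 307.5 mol/s.
Outlet amounts (n = n₀ + ν ξ):
  A: 853 − 2(307.5) = 238
  C: 519 − 1(307.5) = 211.5
  B: 0 + 2(307.5) = 615
Total out = 238 + 211.5 + 615 = 1064 mol/s.

1060 mol/s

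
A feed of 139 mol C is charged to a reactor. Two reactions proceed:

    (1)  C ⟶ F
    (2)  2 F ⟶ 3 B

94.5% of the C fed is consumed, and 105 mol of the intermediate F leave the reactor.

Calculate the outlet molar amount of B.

Conversion of C: C consumed = 1ξ₁ = 0.945 × 139 → ξ₁ = 131.4 mol.
F balance: n_F = 0 + 1ξ₁ − 2ξ₂ = 105 → ξ₂ = (1·131.4 − 105)/2 = 13.18 mol.
Outlet amounts (n = n₀ + Σ ν·ξ):
  C: 139 − 1(131.4) = 7.645
  F: 0 + 1(131.4) − 2(13.18) = 105
  B: 0 + 3(13.18) = 39.53

39.5 mol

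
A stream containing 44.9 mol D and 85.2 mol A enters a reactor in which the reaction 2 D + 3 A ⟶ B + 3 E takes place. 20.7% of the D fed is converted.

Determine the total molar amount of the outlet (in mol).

125 mol

D reacted = 0.207 × 44.9 = 9.294 mol; ν_D = −2, so ξ = 9.294/2 = 4.647 mol.
Outlet amounts (n = n₀ + ν ξ):
  D: 44.9 − 2(4.647) = 35.61
  A: 85.2 − 3(4.647) = 71.26
  B: 0 + 1(4.647) = 4.647
  E: 0 + 3(4.647) = 13.94
Total out = 35.61 + 71.26 + 4.647 + 13.94 = 125.5 mol.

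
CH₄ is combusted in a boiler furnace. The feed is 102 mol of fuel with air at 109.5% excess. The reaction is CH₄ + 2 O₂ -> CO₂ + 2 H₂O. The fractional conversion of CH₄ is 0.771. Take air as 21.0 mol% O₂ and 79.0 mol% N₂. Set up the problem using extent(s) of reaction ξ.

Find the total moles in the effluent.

2140 mol

Stoichiometric O₂ = 2 × 102 = 204 mol; O₂ fed = 204 × 2.095 = 427.4 mol.
N₂ fed = 427.4 × 79/21 = 1608 mol.
Fuel reacted = 0.771 × 102 → ξ = 78.64 mol.
Outlet (n = n₀ + ν ξ):
  CH₄: 102 − 1(78.64) = 23.36
  O₂: 427.4 − 2(78.64) = 270.1
  N₂: 1608 (inert)
  CO₂: 0 + 1(78.64) = 78.64
  H₂O: 0 + 2(78.64) = 157.3
Total out = 23.36 + 270.1 + 1608 + 78.64 + 157.3 = 2137 mol.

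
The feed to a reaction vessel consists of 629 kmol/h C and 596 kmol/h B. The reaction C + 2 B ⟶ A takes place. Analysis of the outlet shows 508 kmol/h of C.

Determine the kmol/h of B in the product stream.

354 kmol/h

For C: n = n₀ − 1ξ → 508 = 629 − 1ξ, giving ξ = 121 kmol/h.
Outlet amounts (n = n₀ + ν ξ):
  C: 629 − 1(121) = 508
  B: 596 − 2(121) = 354
  A: 0 + 1(121) = 121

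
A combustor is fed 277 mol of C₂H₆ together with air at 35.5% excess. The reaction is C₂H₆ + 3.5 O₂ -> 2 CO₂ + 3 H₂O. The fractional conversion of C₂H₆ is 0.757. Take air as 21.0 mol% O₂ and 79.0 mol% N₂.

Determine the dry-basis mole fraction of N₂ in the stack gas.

Stoichiometric O₂ = 3.5 × 277 = 969.5 mol; O₂ fed = 969.5 × 1.355 = 1314 mol.
N₂ fed = 1314 × 79/21 = 4942 mol.
Fuel reacted = 0.757 × 277 → ξ = 209.7 mol.
Outlet (n = n₀ + ν ξ):
  C₂H₆: 277 − 1(209.7) = 67.31
  O₂: 1314 − 3.5(209.7) = 579.8
  N₂: 4942 (inert)
  CO₂: 0 + 2(209.7) = 419.4
  H₂O: 0 + 3(209.7) = 629.1
Dry total = 6008 mol; y_N₂ (dry) = 4942 / 6008 = 0.8225.

0.823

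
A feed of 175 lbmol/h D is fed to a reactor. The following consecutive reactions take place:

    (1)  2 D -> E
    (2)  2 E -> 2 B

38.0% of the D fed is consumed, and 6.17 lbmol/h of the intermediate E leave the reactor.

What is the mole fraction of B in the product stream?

0.191

Conversion of D: D consumed = 2ξ₁ = 0.38 × 175 → ξ₁ = 33.25 lbmol/h.
E balance: n_E = 0 + 1ξ₁ − 2ξ₂ = 6.17 → ξ₂ = (1·33.25 − 6.17)/2 = 13.54 lbmol/h.
Outlet amounts (n = n₀ + Σ ν·ξ):
  D: 175 − 2(33.25) = 108.5
  E: 0 + 1(33.25) − 2(13.54) = 6.17
  B: 0 + 2(13.54) = 27.08
Total out = 141.8 lbmol/h; y_B = 27.08 / 141.8 = 0.191.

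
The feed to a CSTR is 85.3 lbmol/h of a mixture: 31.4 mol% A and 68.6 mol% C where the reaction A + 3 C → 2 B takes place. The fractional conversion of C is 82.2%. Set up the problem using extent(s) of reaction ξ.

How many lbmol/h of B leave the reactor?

32.1 lbmol/h

C reacted = 0.822 × 58.52 = 48.1 lbmol/h; ν_C = −3, so ξ = 48.1/3 = 16.03 lbmol/h.
Outlet amounts (n = n₀ + ν ξ):
  A: 26.78 − 1(16.03) = 10.75
  C: 58.52 − 3(16.03) = 10.42
  B: 0 + 2(16.03) = 32.07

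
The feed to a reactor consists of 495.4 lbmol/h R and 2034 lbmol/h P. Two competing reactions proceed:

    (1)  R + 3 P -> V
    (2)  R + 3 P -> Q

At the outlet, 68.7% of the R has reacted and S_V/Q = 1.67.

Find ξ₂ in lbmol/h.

ξ₂ = 127 lbmol/h

Conversion of R: R consumed = 0.687 × 495.4 = 340.3 lbmol/h = 1ξ₁ + 1ξ₂.
Selectivity: 1ξ₁ / (1ξ₂) = 1.67 → ξ₁ = 1.67 ξ₂.
Substitute: (1·1.67 + 1) ξ₂ = 340.3 → ξ₂ = 127.5 lbmol/h, ξ₁ = 212.9 lbmol/h.
Outlet amounts (n = n₀ + Σ ν·ξ):
  R: 495.4 − 1(212.9) − 1(127.5) = 155.1
  P: 2034 − 3(212.9) − 3(127.5) = 1013
  V: 0 + 1(212.9) = 212.9
  Q: 0 + 1(127.5) = 127.5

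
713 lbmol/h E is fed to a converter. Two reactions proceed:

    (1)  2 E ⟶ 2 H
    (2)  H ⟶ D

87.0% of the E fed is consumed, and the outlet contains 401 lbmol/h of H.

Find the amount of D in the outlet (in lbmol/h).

Conversion of E: E consumed = 2ξ₁ = 0.87 × 713 → ξ₁ = 310.2 lbmol/h.
H balance: n_H = 0 + 2ξ₁ − 1ξ₂ = 401 → ξ₂ = (2·310.2 − 401)/1 = 219.3 lbmol/h.
Outlet amounts (n = n₀ + Σ ν·ξ):
  E: 713 − 2(310.2) = 92.69
  H: 0 + 2(310.2) − 1(219.3) = 401
  D: 0 + 1(219.3) = 219.3

219 lbmol/h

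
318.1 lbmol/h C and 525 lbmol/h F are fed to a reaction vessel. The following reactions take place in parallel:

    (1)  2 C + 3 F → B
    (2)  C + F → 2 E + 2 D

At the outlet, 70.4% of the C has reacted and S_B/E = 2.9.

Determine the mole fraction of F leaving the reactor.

0.425

Conversion of C: C consumed = 0.704 × 318.1 = 223.9 lbmol/h = 2ξ₁ + 1ξ₂.
Selectivity: 1ξ₁ / (2ξ₂) = 2.9 → ξ₁ = 5.8 ξ₂.
Substitute: (2·5.8 + 1) ξ₂ = 223.9 → ξ₂ = 17.77 lbmol/h, ξ₁ = 103.1 lbmol/h.
Outlet amounts (n = n₀ + Σ ν·ξ):
  C: 318.1 − 2(103.1) − 1(17.77) = 94.16
  F: 525 − 3(103.1) − 1(17.77) = 198
  B: 0 + 1(103.1) = 103.1
  E: 0 + 2(17.77) = 35.55
  D: 0 + 2(17.77) = 35.55
Total out = 466.3 lbmol/h; y_F = 198 / 466.3 = 0.4246.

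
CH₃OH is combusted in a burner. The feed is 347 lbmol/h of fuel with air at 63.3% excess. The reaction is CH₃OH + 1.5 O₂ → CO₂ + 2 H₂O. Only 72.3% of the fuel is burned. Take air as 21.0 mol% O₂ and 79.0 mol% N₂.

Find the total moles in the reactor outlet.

Stoichiometric O₂ = 1.5 × 347 = 520.5 lbmol/h; O₂ fed = 520.5 × 1.633 = 850 lbmol/h.
N₂ fed = 850 × 79/21 = 3198 lbmol/h.
Fuel reacted = 0.723 × 347 → ξ = 250.9 lbmol/h.
Outlet (n = n₀ + ν ξ):
  CH₃OH: 347 − 1(250.9) = 96.12
  O₂: 850 − 1.5(250.9) = 473.7
  N₂: 3198 (inert)
  CO₂: 0 + 1(250.9) = 250.9
  H₂O: 0 + 2(250.9) = 501.8
Total out = 96.12 + 473.7 + 3198 + 250.9 + 501.8 = 4520 lbmol/h.

4520 lbmol/h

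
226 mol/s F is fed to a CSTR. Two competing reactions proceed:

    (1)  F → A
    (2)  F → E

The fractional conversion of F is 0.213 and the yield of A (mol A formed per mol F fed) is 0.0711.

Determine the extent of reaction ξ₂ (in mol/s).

ξ₂ = 32.1 mol/s

Yield of A: 1ξ₁ / 226 = 0.0711 → ξ₁ = 16.07 mol/s.
Conversion of F: 1ξ₁ + 1ξ₂ = 0.213 × 226 = 48.14 → ξ₂ = 32.07 mol/s.
Outlet amounts (n = n₀ + Σ ν·ξ):
  F: 226 − 1(16.07) − 1(32.07) = 177.9
  A: 0 + 1(16.07) = 16.07
  E: 0 + 1(32.07) = 32.07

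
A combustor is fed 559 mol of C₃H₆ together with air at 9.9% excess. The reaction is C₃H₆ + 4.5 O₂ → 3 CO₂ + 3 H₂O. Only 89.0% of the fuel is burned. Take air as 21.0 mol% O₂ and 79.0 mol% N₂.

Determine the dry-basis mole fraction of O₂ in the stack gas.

0.0421

Stoichiometric O₂ = 4.5 × 559 = 2516 mol; O₂ fed = 2516 × 1.099 = 2765 mol.
N₂ fed = 2765 × 79/21 = 10400 mol.
Fuel reacted = 0.89 × 559 → ξ = 497.5 mol.
Outlet (n = n₀ + ν ξ):
  C₃H₆: 559 − 1(497.5) = 61.49
  O₂: 2765 − 4.5(497.5) = 525.7
  N₂: 10400 (inert)
  CO₂: 0 + 3(497.5) = 1493
  H₂O: 0 + 3(497.5) = 1493
Dry total = 12480 mol; y_O₂ (dry) = 525.7 / 12480 = 0.04213.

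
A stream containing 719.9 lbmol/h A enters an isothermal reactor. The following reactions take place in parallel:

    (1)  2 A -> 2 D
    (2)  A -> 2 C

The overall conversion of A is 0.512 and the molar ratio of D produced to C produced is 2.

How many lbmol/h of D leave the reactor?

Conversion of A: A consumed = 0.512 × 719.9 = 368.6 lbmol/h = 2ξ₁ + 1ξ₂.
Selectivity: 2ξ₁ / (2ξ₂) = 2 → ξ₁ = 2 ξ₂.
Substitute: (2·2 + 1) ξ₂ = 368.6 → ξ₂ = 73.72 lbmol/h, ξ₁ = 147.4 lbmol/h.
Outlet amounts (n = n₀ + Σ ν·ξ):
  A: 719.9 − 2(147.4) − 1(73.72) = 351.3
  D: 0 + 2(147.4) = 294.9
  C: 0 + 2(73.72) = 147.4

295 lbmol/h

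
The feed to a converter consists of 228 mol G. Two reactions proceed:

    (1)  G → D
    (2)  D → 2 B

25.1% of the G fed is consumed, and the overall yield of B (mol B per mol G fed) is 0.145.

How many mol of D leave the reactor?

Conversion of G: G consumed = 1ξ₁ = 0.251 × 228 → ξ₁ = 57.23 mol.
Yield of B: 2ξ₂ / 228 = 0.145 → ξ₂ = 16.53 mol.
Outlet amounts (n = n₀ + Σ ν·ξ):
  G: 228 − 1(57.23) = 170.8
  D: 0 + 1(57.23) − 1(16.53) = 40.7
  B: 0 + 2(16.53) = 33.06

40.7 mol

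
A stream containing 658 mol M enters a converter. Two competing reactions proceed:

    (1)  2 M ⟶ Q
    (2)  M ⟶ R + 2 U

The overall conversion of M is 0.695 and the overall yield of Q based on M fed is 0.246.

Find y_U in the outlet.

Yield of Q: 1ξ₁ / 658 = 0.246 → ξ₁ = 161.9 mol.
Conversion of M: 2ξ₁ + 1ξ₂ = 0.695 × 658 = 457.3 → ξ₂ = 133.6 mol.
Outlet amounts (n = n₀ + Σ ν·ξ):
  M: 658 − 2(161.9) − 1(133.6) = 200.7
  Q: 0 + 1(161.9) = 161.9
  R: 0 + 1(133.6) = 133.6
  U: 0 + 2(133.6) = 267.1
Total out = 763.3 mol; y_U = 267.1 / 763.3 = 0.35.

0.35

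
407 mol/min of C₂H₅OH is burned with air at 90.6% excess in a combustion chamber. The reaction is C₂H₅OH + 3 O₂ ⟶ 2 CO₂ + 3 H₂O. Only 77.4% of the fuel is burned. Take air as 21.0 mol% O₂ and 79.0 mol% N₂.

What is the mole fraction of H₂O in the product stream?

0.0801

Stoichiometric O₂ = 3 × 407 = 1221 mol/min; O₂ fed = 1221 × 1.906 = 2327 mol/min.
N₂ fed = 2327 × 79/21 = 8755 mol/min.
Fuel reacted = 0.774 × 407 → ξ = 315 mol/min.
Outlet (n = n₀ + ν ξ):
  C₂H₅OH: 407 − 1(315) = 91.98
  O₂: 2327 − 3(315) = 1382
  N₂: 8755 (inert)
  CO₂: 0 + 2(315) = 630
  H₂O: 0 + 3(315) = 945.1
Total out = 11800 mol/min; y_H₂O = 945.1 / 11800 = 0.08006.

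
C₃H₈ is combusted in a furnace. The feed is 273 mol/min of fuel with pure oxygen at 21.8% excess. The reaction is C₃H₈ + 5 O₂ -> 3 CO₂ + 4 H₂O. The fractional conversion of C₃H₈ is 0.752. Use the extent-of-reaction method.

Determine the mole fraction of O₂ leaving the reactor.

Stoichiometric O₂ = 5 × 273 = 1365 mol/min; O₂ fed = 1365 × 1.218 = 1663 mol/min.
Fuel reacted = 0.752 × 273 → ξ = 205.3 mol/min.
Outlet (n = n₀ + ν ξ):
  C₃H₈: 273 − 1(205.3) = 67.7
  O₂: 1663 − 5(205.3) = 636.1
  CO₂: 0 + 3(205.3) = 615.9
  H₂O: 0 + 4(205.3) = 821.2
Total out = 2141 mol/min; y_O₂ = 636.1 / 2141 = 0.2971.

0.297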